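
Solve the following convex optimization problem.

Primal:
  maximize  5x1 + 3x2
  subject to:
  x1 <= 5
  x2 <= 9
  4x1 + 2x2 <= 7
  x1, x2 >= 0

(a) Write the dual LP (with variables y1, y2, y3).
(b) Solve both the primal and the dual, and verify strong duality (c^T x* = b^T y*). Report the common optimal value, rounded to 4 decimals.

The standard primal-dual pair for 'max c^T x s.t. A x <= b, x >= 0' is:
  Dual:  min b^T y  s.t.  A^T y >= c,  y >= 0.

So the dual LP is:
  minimize  5y1 + 9y2 + 7y3
  subject to:
    y1 + 4y3 >= 5
    y2 + 2y3 >= 3
    y1, y2, y3 >= 0

Solving the primal: x* = (0, 3.5).
  primal value c^T x* = 10.5.
Solving the dual: y* = (0, 0, 1.5).
  dual value b^T y* = 10.5.
Strong duality: c^T x* = b^T y*. Confirmed.

10.5


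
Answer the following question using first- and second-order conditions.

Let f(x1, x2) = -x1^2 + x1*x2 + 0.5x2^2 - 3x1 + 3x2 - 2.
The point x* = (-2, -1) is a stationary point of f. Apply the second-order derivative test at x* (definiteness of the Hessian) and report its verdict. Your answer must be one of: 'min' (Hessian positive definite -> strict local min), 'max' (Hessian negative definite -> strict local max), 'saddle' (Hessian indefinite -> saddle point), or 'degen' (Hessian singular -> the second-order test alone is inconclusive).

Compute the Hessian H = grad^2 f:
  H = [[-2, 1], [1, 1]]
Verify stationarity: grad f(x*) = H x* + g = (0, 0).
Eigenvalues of H: -2.3028, 1.3028.
Eigenvalues have mixed signs, so H is indefinite -> x* is a saddle point.

saddle


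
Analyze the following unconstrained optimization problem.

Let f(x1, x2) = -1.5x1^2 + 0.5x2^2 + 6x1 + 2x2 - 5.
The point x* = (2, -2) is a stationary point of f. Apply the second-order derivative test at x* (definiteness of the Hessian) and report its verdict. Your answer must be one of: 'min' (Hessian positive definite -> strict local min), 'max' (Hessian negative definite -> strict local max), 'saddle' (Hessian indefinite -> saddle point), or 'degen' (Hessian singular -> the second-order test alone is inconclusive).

Compute the Hessian H = grad^2 f:
  H = [[-3, 0], [0, 1]]
Verify stationarity: grad f(x*) = H x* + g = (0, 0).
Eigenvalues of H: -3, 1.
Eigenvalues have mixed signs, so H is indefinite -> x* is a saddle point.

saddle


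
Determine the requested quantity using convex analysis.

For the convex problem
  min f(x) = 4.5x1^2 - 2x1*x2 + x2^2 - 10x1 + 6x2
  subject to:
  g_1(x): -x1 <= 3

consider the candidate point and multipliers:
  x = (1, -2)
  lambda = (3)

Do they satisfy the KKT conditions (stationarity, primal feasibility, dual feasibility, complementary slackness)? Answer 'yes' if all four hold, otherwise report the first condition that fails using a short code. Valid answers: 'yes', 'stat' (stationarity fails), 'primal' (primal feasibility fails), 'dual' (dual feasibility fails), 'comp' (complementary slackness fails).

Gradient of f: grad f(x) = Q x + c = (3, 0)
Constraint values g_i(x) = a_i^T x - b_i:
  g_1((1, -2)) = -4
Stationarity residual: grad f(x) + sum_i lambda_i a_i = (0, 0)
  -> stationarity OK
Primal feasibility (all g_i <= 0): OK
Dual feasibility (all lambda_i >= 0): OK
Complementary slackness (lambda_i * g_i(x) = 0 for all i): FAILS

Verdict: the first failing condition is complementary_slackness -> comp.

comp


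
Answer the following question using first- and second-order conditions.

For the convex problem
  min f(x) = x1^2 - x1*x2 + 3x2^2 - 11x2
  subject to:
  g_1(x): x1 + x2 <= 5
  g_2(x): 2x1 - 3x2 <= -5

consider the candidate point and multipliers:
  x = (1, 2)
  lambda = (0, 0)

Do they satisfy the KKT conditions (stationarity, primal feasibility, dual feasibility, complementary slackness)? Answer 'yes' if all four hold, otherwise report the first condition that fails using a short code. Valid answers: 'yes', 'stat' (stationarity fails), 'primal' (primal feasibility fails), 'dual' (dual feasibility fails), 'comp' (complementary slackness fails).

Gradient of f: grad f(x) = Q x + c = (0, 0)
Constraint values g_i(x) = a_i^T x - b_i:
  g_1((1, 2)) = -2
  g_2((1, 2)) = 1
Stationarity residual: grad f(x) + sum_i lambda_i a_i = (0, 0)
  -> stationarity OK
Primal feasibility (all g_i <= 0): FAILS
Dual feasibility (all lambda_i >= 0): OK
Complementary slackness (lambda_i * g_i(x) = 0 for all i): OK

Verdict: the first failing condition is primal_feasibility -> primal.

primal


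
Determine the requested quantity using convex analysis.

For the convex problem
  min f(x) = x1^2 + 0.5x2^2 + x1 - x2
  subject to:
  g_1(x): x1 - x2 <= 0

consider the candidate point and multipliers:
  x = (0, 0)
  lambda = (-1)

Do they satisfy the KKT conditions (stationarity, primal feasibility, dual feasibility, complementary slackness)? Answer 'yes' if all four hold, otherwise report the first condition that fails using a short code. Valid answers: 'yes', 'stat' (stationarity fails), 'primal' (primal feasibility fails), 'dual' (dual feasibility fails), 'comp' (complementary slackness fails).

Gradient of f: grad f(x) = Q x + c = (1, -1)
Constraint values g_i(x) = a_i^T x - b_i:
  g_1((0, 0)) = 0
Stationarity residual: grad f(x) + sum_i lambda_i a_i = (0, 0)
  -> stationarity OK
Primal feasibility (all g_i <= 0): OK
Dual feasibility (all lambda_i >= 0): FAILS
Complementary slackness (lambda_i * g_i(x) = 0 for all i): OK

Verdict: the first failing condition is dual_feasibility -> dual.

dual


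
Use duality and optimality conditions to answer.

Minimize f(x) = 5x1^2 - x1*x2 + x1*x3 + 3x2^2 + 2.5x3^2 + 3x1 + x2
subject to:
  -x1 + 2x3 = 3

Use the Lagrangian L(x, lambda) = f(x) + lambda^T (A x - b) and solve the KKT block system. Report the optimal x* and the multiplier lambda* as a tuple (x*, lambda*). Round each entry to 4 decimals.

Form the Lagrangian:
  L(x, lambda) = (1/2) x^T Q x + c^T x + lambda^T (A x - b)
Stationarity (grad_x L = 0): Q x + c + A^T lambda = 0.
Primal feasibility: A x = b.

This gives the KKT block system:
  [ Q   A^T ] [ x     ]   [-c ]
  [ A    0  ] [ lambda ] = [ b ]

Solving the linear system:
  x*      = (-0.6966, -0.2828, 1.1517)
  lambda* = (-2.531)
  f(x*)   = 2.6103

x* = (-0.6966, -0.2828, 1.1517), lambda* = (-2.531)


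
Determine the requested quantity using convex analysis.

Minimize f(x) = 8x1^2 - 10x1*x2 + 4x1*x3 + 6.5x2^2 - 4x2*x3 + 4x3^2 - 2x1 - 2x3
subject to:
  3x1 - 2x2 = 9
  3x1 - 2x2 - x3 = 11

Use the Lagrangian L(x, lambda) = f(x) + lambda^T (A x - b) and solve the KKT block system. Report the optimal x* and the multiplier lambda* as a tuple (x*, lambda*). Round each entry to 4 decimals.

Form the Lagrangian:
  L(x, lambda) = (1/2) x^T Q x + c^T x + lambda^T (A x - b)
Stationarity (grad_x L = 0): Q x + c + A^T lambda = 0.
Primal feasibility: A x = b.

This gives the KKT block system:
  [ Q   A^T ] [ x     ]   [-c ]
  [ A    0  ] [ lambda ] = [ b ]

Solving the linear system:
  x*      = (2.6721, -0.4918, -2)
  lambda* = (-7.2131, -5.3443)
  f(x*)   = 61.1803

x* = (2.6721, -0.4918, -2), lambda* = (-7.2131, -5.3443)


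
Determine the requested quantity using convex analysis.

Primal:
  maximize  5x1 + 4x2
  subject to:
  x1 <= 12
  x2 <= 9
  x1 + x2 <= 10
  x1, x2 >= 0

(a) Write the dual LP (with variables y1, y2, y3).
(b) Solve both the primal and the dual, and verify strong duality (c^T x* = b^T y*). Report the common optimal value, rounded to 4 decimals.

The standard primal-dual pair for 'max c^T x s.t. A x <= b, x >= 0' is:
  Dual:  min b^T y  s.t.  A^T y >= c,  y >= 0.

So the dual LP is:
  minimize  12y1 + 9y2 + 10y3
  subject to:
    y1 + y3 >= 5
    y2 + y3 >= 4
    y1, y2, y3 >= 0

Solving the primal: x* = (10, 0).
  primal value c^T x* = 50.
Solving the dual: y* = (0, 0, 5).
  dual value b^T y* = 50.
Strong duality: c^T x* = b^T y*. Confirmed.

50


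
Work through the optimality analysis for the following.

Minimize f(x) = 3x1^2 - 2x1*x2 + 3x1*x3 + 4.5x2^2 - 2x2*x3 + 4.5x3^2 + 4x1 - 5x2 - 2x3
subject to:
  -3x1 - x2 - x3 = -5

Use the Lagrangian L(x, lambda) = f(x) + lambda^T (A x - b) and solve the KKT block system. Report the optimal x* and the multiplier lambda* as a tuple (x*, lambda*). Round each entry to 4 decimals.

Form the Lagrangian:
  L(x, lambda) = (1/2) x^T Q x + c^T x + lambda^T (A x - b)
Stationarity (grad_x L = 0): Q x + c + A^T lambda = 0.
Primal feasibility: A x = b.

This gives the KKT block system:
  [ Q   A^T ] [ x     ]   [-c ]
  [ A    0  ] [ lambda ] = [ b ]

Solving the linear system:
  x*      = (1.0845, 1.2561, 0.4905)
  lambda* = (3.1553)
  f(x*)   = 6.4264

x* = (1.0845, 1.2561, 0.4905), lambda* = (3.1553)


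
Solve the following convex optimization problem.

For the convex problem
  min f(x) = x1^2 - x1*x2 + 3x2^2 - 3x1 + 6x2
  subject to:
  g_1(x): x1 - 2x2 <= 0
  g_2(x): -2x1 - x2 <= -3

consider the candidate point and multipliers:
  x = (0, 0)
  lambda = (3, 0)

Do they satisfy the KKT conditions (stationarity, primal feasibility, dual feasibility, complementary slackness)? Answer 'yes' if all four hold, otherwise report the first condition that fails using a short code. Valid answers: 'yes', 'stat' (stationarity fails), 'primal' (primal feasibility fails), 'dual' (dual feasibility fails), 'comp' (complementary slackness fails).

Gradient of f: grad f(x) = Q x + c = (-3, 6)
Constraint values g_i(x) = a_i^T x - b_i:
  g_1((0, 0)) = 0
  g_2((0, 0)) = 3
Stationarity residual: grad f(x) + sum_i lambda_i a_i = (0, 0)
  -> stationarity OK
Primal feasibility (all g_i <= 0): FAILS
Dual feasibility (all lambda_i >= 0): OK
Complementary slackness (lambda_i * g_i(x) = 0 for all i): OK

Verdict: the first failing condition is primal_feasibility -> primal.

primal


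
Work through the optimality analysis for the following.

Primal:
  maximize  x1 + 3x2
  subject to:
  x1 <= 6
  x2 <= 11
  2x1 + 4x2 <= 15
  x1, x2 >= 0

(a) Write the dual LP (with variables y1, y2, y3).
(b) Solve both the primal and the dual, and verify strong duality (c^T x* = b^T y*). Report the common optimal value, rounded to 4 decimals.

The standard primal-dual pair for 'max c^T x s.t. A x <= b, x >= 0' is:
  Dual:  min b^T y  s.t.  A^T y >= c,  y >= 0.

So the dual LP is:
  minimize  6y1 + 11y2 + 15y3
  subject to:
    y1 + 2y3 >= 1
    y2 + 4y3 >= 3
    y1, y2, y3 >= 0

Solving the primal: x* = (0, 3.75).
  primal value c^T x* = 11.25.
Solving the dual: y* = (0, 0, 0.75).
  dual value b^T y* = 11.25.
Strong duality: c^T x* = b^T y*. Confirmed.

11.25


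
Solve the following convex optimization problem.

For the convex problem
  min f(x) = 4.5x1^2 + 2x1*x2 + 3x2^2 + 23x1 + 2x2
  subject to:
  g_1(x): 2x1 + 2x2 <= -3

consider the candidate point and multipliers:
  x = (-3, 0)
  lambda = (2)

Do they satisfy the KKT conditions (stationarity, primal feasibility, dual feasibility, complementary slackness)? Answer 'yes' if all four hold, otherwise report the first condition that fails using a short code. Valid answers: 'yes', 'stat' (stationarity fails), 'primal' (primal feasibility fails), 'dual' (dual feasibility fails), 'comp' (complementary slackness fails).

Gradient of f: grad f(x) = Q x + c = (-4, -4)
Constraint values g_i(x) = a_i^T x - b_i:
  g_1((-3, 0)) = -3
Stationarity residual: grad f(x) + sum_i lambda_i a_i = (0, 0)
  -> stationarity OK
Primal feasibility (all g_i <= 0): OK
Dual feasibility (all lambda_i >= 0): OK
Complementary slackness (lambda_i * g_i(x) = 0 for all i): FAILS

Verdict: the first failing condition is complementary_slackness -> comp.

comp


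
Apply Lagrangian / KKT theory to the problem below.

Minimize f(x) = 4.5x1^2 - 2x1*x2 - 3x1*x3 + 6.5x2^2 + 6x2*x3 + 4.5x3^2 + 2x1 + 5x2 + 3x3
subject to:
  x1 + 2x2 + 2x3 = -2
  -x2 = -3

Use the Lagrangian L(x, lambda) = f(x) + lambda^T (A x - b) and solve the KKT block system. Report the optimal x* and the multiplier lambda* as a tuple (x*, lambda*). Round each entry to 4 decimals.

Form the Lagrangian:
  L(x, lambda) = (1/2) x^T Q x + c^T x + lambda^T (A x - b)
Stationarity (grad_x L = 0): Q x + c + A^T lambda = 0.
Primal feasibility: A x = b.

This gives the KKT block system:
  [ Q   A^T ] [ x     ]   [-c ]
  [ A    0  ] [ lambda ] = [ b ]

Solving the linear system:
  x*      = (-1.0877, 3, -3.4561)
  lambda* = (3.4211, 32.2807)
  f(x*)   = 53.0702

x* = (-1.0877, 3, -3.4561), lambda* = (3.4211, 32.2807)


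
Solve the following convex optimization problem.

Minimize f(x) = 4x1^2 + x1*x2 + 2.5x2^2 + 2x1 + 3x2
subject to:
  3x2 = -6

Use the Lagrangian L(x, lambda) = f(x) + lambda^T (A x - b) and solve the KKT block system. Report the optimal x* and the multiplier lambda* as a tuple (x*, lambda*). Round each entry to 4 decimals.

Form the Lagrangian:
  L(x, lambda) = (1/2) x^T Q x + c^T x + lambda^T (A x - b)
Stationarity (grad_x L = 0): Q x + c + A^T lambda = 0.
Primal feasibility: A x = b.

This gives the KKT block system:
  [ Q   A^T ] [ x     ]   [-c ]
  [ A    0  ] [ lambda ] = [ b ]

Solving the linear system:
  x*      = (0, -2)
  lambda* = (2.3333)
  f(x*)   = 4

x* = (0, -2), lambda* = (2.3333)


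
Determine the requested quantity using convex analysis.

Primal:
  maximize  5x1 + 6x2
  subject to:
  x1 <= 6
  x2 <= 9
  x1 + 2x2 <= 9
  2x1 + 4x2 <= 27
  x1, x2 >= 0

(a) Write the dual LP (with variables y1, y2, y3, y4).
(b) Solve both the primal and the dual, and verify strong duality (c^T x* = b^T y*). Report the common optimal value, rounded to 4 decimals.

The standard primal-dual pair for 'max c^T x s.t. A x <= b, x >= 0' is:
  Dual:  min b^T y  s.t.  A^T y >= c,  y >= 0.

So the dual LP is:
  minimize  6y1 + 9y2 + 9y3 + 27y4
  subject to:
    y1 + y3 + 2y4 >= 5
    y2 + 2y3 + 4y4 >= 6
    y1, y2, y3, y4 >= 0

Solving the primal: x* = (6, 1.5).
  primal value c^T x* = 39.
Solving the dual: y* = (2, 0, 3, 0).
  dual value b^T y* = 39.
Strong duality: c^T x* = b^T y*. Confirmed.

39


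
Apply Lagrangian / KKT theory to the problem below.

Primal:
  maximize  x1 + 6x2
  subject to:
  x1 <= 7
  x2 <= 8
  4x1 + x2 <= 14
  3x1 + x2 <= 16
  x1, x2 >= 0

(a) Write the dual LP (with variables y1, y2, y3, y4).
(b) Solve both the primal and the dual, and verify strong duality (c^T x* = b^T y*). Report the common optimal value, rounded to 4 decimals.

The standard primal-dual pair for 'max c^T x s.t. A x <= b, x >= 0' is:
  Dual:  min b^T y  s.t.  A^T y >= c,  y >= 0.

So the dual LP is:
  minimize  7y1 + 8y2 + 14y3 + 16y4
  subject to:
    y1 + 4y3 + 3y4 >= 1
    y2 + y3 + y4 >= 6
    y1, y2, y3, y4 >= 0

Solving the primal: x* = (1.5, 8).
  primal value c^T x* = 49.5.
Solving the dual: y* = (0, 5.75, 0.25, 0).
  dual value b^T y* = 49.5.
Strong duality: c^T x* = b^T y*. Confirmed.

49.5


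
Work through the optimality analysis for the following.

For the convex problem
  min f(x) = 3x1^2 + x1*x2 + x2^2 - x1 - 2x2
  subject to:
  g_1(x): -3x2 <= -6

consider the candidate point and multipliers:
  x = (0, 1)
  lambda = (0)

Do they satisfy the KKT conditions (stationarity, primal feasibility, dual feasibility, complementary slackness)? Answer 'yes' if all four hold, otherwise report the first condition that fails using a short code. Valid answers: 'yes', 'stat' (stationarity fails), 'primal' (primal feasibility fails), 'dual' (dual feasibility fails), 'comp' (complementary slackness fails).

Gradient of f: grad f(x) = Q x + c = (0, 0)
Constraint values g_i(x) = a_i^T x - b_i:
  g_1((0, 1)) = 3
Stationarity residual: grad f(x) + sum_i lambda_i a_i = (0, 0)
  -> stationarity OK
Primal feasibility (all g_i <= 0): FAILS
Dual feasibility (all lambda_i >= 0): OK
Complementary slackness (lambda_i * g_i(x) = 0 for all i): OK

Verdict: the first failing condition is primal_feasibility -> primal.

primal


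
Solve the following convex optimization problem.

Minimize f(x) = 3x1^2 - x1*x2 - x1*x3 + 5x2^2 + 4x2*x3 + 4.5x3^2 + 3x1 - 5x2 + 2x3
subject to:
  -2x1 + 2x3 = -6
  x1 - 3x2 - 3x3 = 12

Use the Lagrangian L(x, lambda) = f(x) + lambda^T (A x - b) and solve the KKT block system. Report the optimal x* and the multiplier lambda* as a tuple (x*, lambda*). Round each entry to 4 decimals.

Form the Lagrangian:
  L(x, lambda) = (1/2) x^T Q x + c^T x + lambda^T (A x - b)
Stationarity (grad_x L = 0): Q x + c + A^T lambda = 0.
Primal feasibility: A x = b.

This gives the KKT block system:
  [ Q   A^T ] [ x     ]   [-c ]
  [ A    0  ] [ lambda ] = [ b ]

Solving the linear system:
  x*      = (0.2975, -1.1983, -2.7025)
  lambda* = (-0.3388, -9.3636)
  f(x*)   = 55.905

x* = (0.2975, -1.1983, -2.7025), lambda* = (-0.3388, -9.3636)


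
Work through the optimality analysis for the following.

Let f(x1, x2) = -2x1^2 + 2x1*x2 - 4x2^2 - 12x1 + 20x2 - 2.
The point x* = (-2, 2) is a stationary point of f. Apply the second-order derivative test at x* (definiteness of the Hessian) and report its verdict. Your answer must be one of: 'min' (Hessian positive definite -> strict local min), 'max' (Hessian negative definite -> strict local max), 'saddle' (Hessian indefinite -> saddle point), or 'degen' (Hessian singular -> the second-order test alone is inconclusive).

Compute the Hessian H = grad^2 f:
  H = [[-4, 2], [2, -8]]
Verify stationarity: grad f(x*) = H x* + g = (0, 0).
Eigenvalues of H: -8.8284, -3.1716.
Both eigenvalues < 0, so H is negative definite -> x* is a strict local max.

max


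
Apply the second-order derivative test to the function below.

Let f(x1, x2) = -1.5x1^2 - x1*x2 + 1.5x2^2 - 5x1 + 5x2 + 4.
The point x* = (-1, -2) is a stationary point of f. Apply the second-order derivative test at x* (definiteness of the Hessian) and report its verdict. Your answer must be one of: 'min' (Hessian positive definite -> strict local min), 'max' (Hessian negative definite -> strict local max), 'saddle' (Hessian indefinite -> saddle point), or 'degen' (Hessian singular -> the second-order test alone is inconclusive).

Compute the Hessian H = grad^2 f:
  H = [[-3, -1], [-1, 3]]
Verify stationarity: grad f(x*) = H x* + g = (0, 0).
Eigenvalues of H: -3.1623, 3.1623.
Eigenvalues have mixed signs, so H is indefinite -> x* is a saddle point.

saddle


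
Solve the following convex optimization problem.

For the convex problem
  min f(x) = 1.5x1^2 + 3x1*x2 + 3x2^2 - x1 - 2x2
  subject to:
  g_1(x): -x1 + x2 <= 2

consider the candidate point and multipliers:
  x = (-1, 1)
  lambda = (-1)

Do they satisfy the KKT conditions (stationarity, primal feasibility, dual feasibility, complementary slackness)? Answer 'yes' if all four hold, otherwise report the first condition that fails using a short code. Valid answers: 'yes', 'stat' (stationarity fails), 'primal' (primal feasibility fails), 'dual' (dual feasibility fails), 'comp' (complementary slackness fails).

Gradient of f: grad f(x) = Q x + c = (-1, 1)
Constraint values g_i(x) = a_i^T x - b_i:
  g_1((-1, 1)) = 0
Stationarity residual: grad f(x) + sum_i lambda_i a_i = (0, 0)
  -> stationarity OK
Primal feasibility (all g_i <= 0): OK
Dual feasibility (all lambda_i >= 0): FAILS
Complementary slackness (lambda_i * g_i(x) = 0 for all i): OK

Verdict: the first failing condition is dual_feasibility -> dual.

dual


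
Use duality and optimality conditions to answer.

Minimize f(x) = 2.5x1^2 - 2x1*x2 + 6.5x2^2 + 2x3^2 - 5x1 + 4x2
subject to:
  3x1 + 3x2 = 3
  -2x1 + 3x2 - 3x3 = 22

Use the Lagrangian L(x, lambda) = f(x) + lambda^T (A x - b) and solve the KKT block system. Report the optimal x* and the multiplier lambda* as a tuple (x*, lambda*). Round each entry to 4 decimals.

Form the Lagrangian:
  L(x, lambda) = (1/2) x^T Q x + c^T x + lambda^T (A x - b)
Stationarity (grad_x L = 0): Q x + c + A^T lambda = 0.
Primal feasibility: A x = b.

This gives the KKT block system:
  [ Q   A^T ] [ x     ]   [-c ]
  [ A    0  ] [ lambda ] = [ b ]

Solving the linear system:
  x*      = (-0.5503, 1.5503, -5.4161)
  lambda* = (-1.1969, -7.2215)
  f(x*)   = 85.7081

x* = (-0.5503, 1.5503, -5.4161), lambda* = (-1.1969, -7.2215)


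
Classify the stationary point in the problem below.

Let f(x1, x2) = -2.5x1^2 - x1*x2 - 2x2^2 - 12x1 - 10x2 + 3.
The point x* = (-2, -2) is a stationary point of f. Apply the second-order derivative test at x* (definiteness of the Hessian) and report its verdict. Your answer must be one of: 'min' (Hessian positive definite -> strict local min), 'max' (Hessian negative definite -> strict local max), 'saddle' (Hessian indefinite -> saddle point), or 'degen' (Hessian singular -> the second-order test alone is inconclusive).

Compute the Hessian H = grad^2 f:
  H = [[-5, -1], [-1, -4]]
Verify stationarity: grad f(x*) = H x* + g = (0, 0).
Eigenvalues of H: -5.618, -3.382.
Both eigenvalues < 0, so H is negative definite -> x* is a strict local max.

max


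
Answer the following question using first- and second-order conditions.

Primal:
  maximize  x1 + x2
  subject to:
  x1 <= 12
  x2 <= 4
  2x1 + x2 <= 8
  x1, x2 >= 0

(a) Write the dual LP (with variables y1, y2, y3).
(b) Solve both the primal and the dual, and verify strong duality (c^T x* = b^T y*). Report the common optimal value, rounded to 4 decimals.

The standard primal-dual pair for 'max c^T x s.t. A x <= b, x >= 0' is:
  Dual:  min b^T y  s.t.  A^T y >= c,  y >= 0.

So the dual LP is:
  minimize  12y1 + 4y2 + 8y3
  subject to:
    y1 + 2y3 >= 1
    y2 + y3 >= 1
    y1, y2, y3 >= 0

Solving the primal: x* = (2, 4).
  primal value c^T x* = 6.
Solving the dual: y* = (0, 0.5, 0.5).
  dual value b^T y* = 6.
Strong duality: c^T x* = b^T y*. Confirmed.

6


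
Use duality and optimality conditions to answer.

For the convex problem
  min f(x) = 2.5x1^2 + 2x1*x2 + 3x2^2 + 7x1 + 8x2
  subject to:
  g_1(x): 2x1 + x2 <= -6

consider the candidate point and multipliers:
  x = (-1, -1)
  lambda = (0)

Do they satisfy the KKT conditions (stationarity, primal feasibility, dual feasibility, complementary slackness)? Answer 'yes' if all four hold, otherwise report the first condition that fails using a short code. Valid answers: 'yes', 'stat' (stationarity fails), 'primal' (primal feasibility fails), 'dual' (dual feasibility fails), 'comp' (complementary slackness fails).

Gradient of f: grad f(x) = Q x + c = (0, 0)
Constraint values g_i(x) = a_i^T x - b_i:
  g_1((-1, -1)) = 3
Stationarity residual: grad f(x) + sum_i lambda_i a_i = (0, 0)
  -> stationarity OK
Primal feasibility (all g_i <= 0): FAILS
Dual feasibility (all lambda_i >= 0): OK
Complementary slackness (lambda_i * g_i(x) = 0 for all i): OK

Verdict: the first failing condition is primal_feasibility -> primal.

primal


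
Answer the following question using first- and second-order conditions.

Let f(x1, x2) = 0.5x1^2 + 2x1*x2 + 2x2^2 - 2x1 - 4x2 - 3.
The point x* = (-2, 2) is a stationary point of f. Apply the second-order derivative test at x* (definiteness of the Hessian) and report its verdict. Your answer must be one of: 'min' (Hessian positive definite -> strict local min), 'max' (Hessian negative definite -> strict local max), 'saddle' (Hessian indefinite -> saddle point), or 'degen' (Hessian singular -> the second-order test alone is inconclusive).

Compute the Hessian H = grad^2 f:
  H = [[1, 2], [2, 4]]
Verify stationarity: grad f(x*) = H x* + g = (0, 0).
Eigenvalues of H: 0, 5.
H has a zero eigenvalue (singular; positive semidefinite but not definite), so H is neither positive definite, negative definite, nor indefinite. The second-order test alone is inconclusive -> degen.
(Indeed, f is constant along the null direction of H through x*, so x* is not a strict local extremum.)

degen


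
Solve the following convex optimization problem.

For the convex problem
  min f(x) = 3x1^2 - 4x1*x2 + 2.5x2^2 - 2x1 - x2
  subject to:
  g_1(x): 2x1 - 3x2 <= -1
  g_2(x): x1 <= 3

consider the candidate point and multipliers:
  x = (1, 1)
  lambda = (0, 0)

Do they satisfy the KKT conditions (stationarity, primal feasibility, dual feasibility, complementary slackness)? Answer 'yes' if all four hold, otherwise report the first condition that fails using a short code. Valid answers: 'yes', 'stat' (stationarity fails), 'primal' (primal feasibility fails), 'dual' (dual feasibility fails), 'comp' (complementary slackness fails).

Gradient of f: grad f(x) = Q x + c = (0, 0)
Constraint values g_i(x) = a_i^T x - b_i:
  g_1((1, 1)) = 0
  g_2((1, 1)) = -2
Stationarity residual: grad f(x) + sum_i lambda_i a_i = (0, 0)
  -> stationarity OK
Primal feasibility (all g_i <= 0): OK
Dual feasibility (all lambda_i >= 0): OK
Complementary slackness (lambda_i * g_i(x) = 0 for all i): OK

Verdict: yes, KKT holds.

yes


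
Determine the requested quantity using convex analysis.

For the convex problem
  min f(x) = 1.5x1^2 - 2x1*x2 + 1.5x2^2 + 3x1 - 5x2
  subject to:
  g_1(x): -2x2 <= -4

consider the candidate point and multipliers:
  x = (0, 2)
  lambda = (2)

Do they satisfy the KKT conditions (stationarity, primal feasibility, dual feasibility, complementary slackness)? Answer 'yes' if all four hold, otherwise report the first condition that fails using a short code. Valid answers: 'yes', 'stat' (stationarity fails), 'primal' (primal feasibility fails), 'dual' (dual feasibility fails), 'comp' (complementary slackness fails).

Gradient of f: grad f(x) = Q x + c = (-1, 1)
Constraint values g_i(x) = a_i^T x - b_i:
  g_1((0, 2)) = 0
Stationarity residual: grad f(x) + sum_i lambda_i a_i = (-1, -3)
  -> stationarity FAILS
Primal feasibility (all g_i <= 0): OK
Dual feasibility (all lambda_i >= 0): OK
Complementary slackness (lambda_i * g_i(x) = 0 for all i): OK

Verdict: the first failing condition is stationarity -> stat.

stat


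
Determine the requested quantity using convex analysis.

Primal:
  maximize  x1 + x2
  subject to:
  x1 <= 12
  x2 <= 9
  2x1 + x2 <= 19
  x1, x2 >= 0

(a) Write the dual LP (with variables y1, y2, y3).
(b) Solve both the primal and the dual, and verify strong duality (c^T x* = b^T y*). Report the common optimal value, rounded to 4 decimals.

The standard primal-dual pair for 'max c^T x s.t. A x <= b, x >= 0' is:
  Dual:  min b^T y  s.t.  A^T y >= c,  y >= 0.

So the dual LP is:
  minimize  12y1 + 9y2 + 19y3
  subject to:
    y1 + 2y3 >= 1
    y2 + y3 >= 1
    y1, y2, y3 >= 0

Solving the primal: x* = (5, 9).
  primal value c^T x* = 14.
Solving the dual: y* = (0, 0.5, 0.5).
  dual value b^T y* = 14.
Strong duality: c^T x* = b^T y*. Confirmed.

14


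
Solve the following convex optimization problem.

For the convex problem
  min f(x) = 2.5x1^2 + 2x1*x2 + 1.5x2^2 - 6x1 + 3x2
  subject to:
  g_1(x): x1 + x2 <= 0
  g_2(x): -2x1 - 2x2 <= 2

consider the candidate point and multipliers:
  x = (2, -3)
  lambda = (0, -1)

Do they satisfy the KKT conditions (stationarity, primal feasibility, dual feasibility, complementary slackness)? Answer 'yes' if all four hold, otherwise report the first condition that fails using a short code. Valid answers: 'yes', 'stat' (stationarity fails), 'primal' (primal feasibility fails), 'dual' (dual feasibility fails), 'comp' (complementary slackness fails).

Gradient of f: grad f(x) = Q x + c = (-2, -2)
Constraint values g_i(x) = a_i^T x - b_i:
  g_1((2, -3)) = -1
  g_2((2, -3)) = 0
Stationarity residual: grad f(x) + sum_i lambda_i a_i = (0, 0)
  -> stationarity OK
Primal feasibility (all g_i <= 0): OK
Dual feasibility (all lambda_i >= 0): FAILS
Complementary slackness (lambda_i * g_i(x) = 0 for all i): OK

Verdict: the first failing condition is dual_feasibility -> dual.

dual


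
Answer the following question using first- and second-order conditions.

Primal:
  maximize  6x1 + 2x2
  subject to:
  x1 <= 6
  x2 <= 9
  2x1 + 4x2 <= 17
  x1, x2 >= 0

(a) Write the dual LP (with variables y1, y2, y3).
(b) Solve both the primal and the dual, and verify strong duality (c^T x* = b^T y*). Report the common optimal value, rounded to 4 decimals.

The standard primal-dual pair for 'max c^T x s.t. A x <= b, x >= 0' is:
  Dual:  min b^T y  s.t.  A^T y >= c,  y >= 0.

So the dual LP is:
  minimize  6y1 + 9y2 + 17y3
  subject to:
    y1 + 2y3 >= 6
    y2 + 4y3 >= 2
    y1, y2, y3 >= 0

Solving the primal: x* = (6, 1.25).
  primal value c^T x* = 38.5.
Solving the dual: y* = (5, 0, 0.5).
  dual value b^T y* = 38.5.
Strong duality: c^T x* = b^T y*. Confirmed.

38.5


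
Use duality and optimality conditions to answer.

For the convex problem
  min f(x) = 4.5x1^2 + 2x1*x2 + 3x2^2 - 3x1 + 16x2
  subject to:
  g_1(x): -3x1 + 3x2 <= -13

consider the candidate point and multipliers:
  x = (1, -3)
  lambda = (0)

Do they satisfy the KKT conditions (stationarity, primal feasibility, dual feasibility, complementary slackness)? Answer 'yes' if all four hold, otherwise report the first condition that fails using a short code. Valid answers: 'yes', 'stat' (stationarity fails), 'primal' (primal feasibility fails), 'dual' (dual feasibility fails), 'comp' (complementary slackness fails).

Gradient of f: grad f(x) = Q x + c = (0, 0)
Constraint values g_i(x) = a_i^T x - b_i:
  g_1((1, -3)) = 1
Stationarity residual: grad f(x) + sum_i lambda_i a_i = (0, 0)
  -> stationarity OK
Primal feasibility (all g_i <= 0): FAILS
Dual feasibility (all lambda_i >= 0): OK
Complementary slackness (lambda_i * g_i(x) = 0 for all i): OK

Verdict: the first failing condition is primal_feasibility -> primal.

primal


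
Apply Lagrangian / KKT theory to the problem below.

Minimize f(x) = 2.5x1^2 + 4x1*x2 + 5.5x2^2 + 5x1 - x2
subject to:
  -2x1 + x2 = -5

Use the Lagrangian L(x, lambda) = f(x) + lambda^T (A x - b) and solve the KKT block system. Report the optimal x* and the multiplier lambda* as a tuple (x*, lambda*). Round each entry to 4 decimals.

Form the Lagrangian:
  L(x, lambda) = (1/2) x^T Q x + c^T x + lambda^T (A x - b)
Stationarity (grad_x L = 0): Q x + c + A^T lambda = 0.
Primal feasibility: A x = b.

This gives the KKT block system:
  [ Q   A^T ] [ x     ]   [-c ]
  [ A    0  ] [ lambda ] = [ b ]

Solving the linear system:
  x*      = (1.9538, -1.0923)
  lambda* = (5.2)
  f(x*)   = 18.4308

x* = (1.9538, -1.0923), lambda* = (5.2)


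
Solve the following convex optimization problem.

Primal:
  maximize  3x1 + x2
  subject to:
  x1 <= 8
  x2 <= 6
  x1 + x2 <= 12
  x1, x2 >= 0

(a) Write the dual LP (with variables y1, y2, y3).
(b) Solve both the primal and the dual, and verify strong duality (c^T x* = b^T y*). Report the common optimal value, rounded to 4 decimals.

The standard primal-dual pair for 'max c^T x s.t. A x <= b, x >= 0' is:
  Dual:  min b^T y  s.t.  A^T y >= c,  y >= 0.

So the dual LP is:
  minimize  8y1 + 6y2 + 12y3
  subject to:
    y1 + y3 >= 3
    y2 + y3 >= 1
    y1, y2, y3 >= 0

Solving the primal: x* = (8, 4).
  primal value c^T x* = 28.
Solving the dual: y* = (2, 0, 1).
  dual value b^T y* = 28.
Strong duality: c^T x* = b^T y*. Confirmed.

28


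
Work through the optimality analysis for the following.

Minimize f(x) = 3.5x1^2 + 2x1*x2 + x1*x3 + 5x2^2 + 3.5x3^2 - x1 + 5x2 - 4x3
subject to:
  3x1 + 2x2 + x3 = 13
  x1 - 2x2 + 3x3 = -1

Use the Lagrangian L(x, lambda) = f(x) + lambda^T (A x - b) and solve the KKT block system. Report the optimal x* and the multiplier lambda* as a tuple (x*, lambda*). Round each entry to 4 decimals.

Form the Lagrangian:
  L(x, lambda) = (1/2) x^T Q x + c^T x + lambda^T (A x - b)
Stationarity (grad_x L = 0): Q x + c + A^T lambda = 0.
Primal feasibility: A x = b.

This gives the KKT block system:
  [ Q   A^T ] [ x     ]   [-c ]
  [ A    0  ] [ lambda ] = [ b ]

Solving the linear system:
  x*      = (3.3333, 1.6667, -0.3333)
  lambda* = (-9.875, 4.2917)
  f(x*)   = 69.5

x* = (3.3333, 1.6667, -0.3333), lambda* = (-9.875, 4.2917)


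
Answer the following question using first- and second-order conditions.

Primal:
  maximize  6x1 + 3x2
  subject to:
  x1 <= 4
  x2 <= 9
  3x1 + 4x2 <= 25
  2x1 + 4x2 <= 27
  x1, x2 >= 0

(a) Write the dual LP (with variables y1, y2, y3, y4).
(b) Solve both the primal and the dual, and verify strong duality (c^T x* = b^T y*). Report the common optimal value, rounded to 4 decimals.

The standard primal-dual pair for 'max c^T x s.t. A x <= b, x >= 0' is:
  Dual:  min b^T y  s.t.  A^T y >= c,  y >= 0.

So the dual LP is:
  minimize  4y1 + 9y2 + 25y3 + 27y4
  subject to:
    y1 + 3y3 + 2y4 >= 6
    y2 + 4y3 + 4y4 >= 3
    y1, y2, y3, y4 >= 0

Solving the primal: x* = (4, 3.25).
  primal value c^T x* = 33.75.
Solving the dual: y* = (3.75, 0, 0.75, 0).
  dual value b^T y* = 33.75.
Strong duality: c^T x* = b^T y*. Confirmed.

33.75


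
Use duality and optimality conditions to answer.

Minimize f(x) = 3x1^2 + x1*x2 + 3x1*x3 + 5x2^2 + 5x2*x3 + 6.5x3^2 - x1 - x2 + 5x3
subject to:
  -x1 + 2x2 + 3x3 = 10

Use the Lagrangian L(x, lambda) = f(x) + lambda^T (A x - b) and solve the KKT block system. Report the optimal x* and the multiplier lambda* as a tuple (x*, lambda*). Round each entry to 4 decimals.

Form the Lagrangian:
  L(x, lambda) = (1/2) x^T Q x + c^T x + lambda^T (A x - b)
Stationarity (grad_x L = 0): Q x + c + A^T lambda = 0.
Primal feasibility: A x = b.

This gives the KKT block system:
  [ Q   A^T ] [ x     ]   [-c ]
  [ A    0  ] [ lambda ] = [ b ]

Solving the linear system:
  x*      = (-2.3671, 1.2397, 1.7178)
  lambda* = (-8.8096)
  f(x*)   = 48.9062

x* = (-2.3671, 1.2397, 1.7178), lambda* = (-8.8096)


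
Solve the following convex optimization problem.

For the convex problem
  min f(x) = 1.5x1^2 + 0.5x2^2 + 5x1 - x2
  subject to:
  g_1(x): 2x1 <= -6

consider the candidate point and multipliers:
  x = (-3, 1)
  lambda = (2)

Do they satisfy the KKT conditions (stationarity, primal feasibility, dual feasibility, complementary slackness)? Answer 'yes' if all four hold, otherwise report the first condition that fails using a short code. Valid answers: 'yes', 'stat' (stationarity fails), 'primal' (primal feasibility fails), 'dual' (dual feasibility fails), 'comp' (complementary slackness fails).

Gradient of f: grad f(x) = Q x + c = (-4, 0)
Constraint values g_i(x) = a_i^T x - b_i:
  g_1((-3, 1)) = 0
Stationarity residual: grad f(x) + sum_i lambda_i a_i = (0, 0)
  -> stationarity OK
Primal feasibility (all g_i <= 0): OK
Dual feasibility (all lambda_i >= 0): OK
Complementary slackness (lambda_i * g_i(x) = 0 for all i): OK

Verdict: yes, KKT holds.

yes


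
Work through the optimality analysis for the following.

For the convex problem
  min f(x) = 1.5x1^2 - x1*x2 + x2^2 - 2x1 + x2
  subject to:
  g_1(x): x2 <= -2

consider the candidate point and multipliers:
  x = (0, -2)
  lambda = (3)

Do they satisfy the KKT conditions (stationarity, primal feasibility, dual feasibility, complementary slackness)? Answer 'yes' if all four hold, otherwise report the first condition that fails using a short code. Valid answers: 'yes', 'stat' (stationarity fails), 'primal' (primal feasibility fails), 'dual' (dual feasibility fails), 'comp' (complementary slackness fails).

Gradient of f: grad f(x) = Q x + c = (0, -3)
Constraint values g_i(x) = a_i^T x - b_i:
  g_1((0, -2)) = 0
Stationarity residual: grad f(x) + sum_i lambda_i a_i = (0, 0)
  -> stationarity OK
Primal feasibility (all g_i <= 0): OK
Dual feasibility (all lambda_i >= 0): OK
Complementary slackness (lambda_i * g_i(x) = 0 for all i): OK

Verdict: yes, KKT holds.

yes


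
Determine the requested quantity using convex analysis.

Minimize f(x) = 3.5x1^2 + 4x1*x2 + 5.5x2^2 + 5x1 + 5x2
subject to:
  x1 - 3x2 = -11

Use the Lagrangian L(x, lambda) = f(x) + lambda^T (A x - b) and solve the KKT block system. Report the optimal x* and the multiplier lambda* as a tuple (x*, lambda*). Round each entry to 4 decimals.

Form the Lagrangian:
  L(x, lambda) = (1/2) x^T Q x + c^T x + lambda^T (A x - b)
Stationarity (grad_x L = 0): Q x + c + A^T lambda = 0.
Primal feasibility: A x = b.

This gives the KKT block system:
  [ Q   A^T ] [ x     ]   [-c ]
  [ A    0  ] [ lambda ] = [ b ]

Solving the linear system:
  x*      = (-3.1939, 2.602)
  lambda* = (6.949)
  f(x*)   = 36.7398

x* = (-3.1939, 2.602), lambda* = (6.949)


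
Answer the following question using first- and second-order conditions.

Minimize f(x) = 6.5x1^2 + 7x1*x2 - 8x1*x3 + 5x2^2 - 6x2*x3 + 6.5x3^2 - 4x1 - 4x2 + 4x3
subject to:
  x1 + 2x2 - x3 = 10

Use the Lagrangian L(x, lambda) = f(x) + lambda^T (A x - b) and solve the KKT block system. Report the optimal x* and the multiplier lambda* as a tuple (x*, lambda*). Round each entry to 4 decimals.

Form the Lagrangian:
  L(x, lambda) = (1/2) x^T Q x + c^T x + lambda^T (A x - b)
Stationarity (grad_x L = 0): Q x + c + A^T lambda = 0.
Primal feasibility: A x = b.

This gives the KKT block system:
  [ Q   A^T ] [ x     ]   [-c ]
  [ A    0  ] [ lambda ] = [ b ]

Solving the linear system:
  x*      = (-0.9884, 5.444, -0.1004)
  lambda* = (-22.0618)
  f(x*)   = 101.1969

x* = (-0.9884, 5.444, -0.1004), lambda* = (-22.0618)


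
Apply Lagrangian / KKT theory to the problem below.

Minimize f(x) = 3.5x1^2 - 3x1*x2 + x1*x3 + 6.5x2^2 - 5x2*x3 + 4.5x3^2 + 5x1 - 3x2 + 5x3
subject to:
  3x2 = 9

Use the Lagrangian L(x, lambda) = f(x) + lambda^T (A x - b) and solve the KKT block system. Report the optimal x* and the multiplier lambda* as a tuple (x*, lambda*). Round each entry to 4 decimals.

Form the Lagrangian:
  L(x, lambda) = (1/2) x^T Q x + c^T x + lambda^T (A x - b)
Stationarity (grad_x L = 0): Q x + c + A^T lambda = 0.
Primal feasibility: A x = b.

This gives the KKT block system:
  [ Q   A^T ] [ x     ]   [-c ]
  [ A    0  ] [ lambda ] = [ b ]

Solving the linear system:
  x*      = (0.4194, 3, 1.0645)
  lambda* = (-9.8065)
  f(x*)   = 43.3387

x* = (0.4194, 3, 1.0645), lambda* = (-9.8065)


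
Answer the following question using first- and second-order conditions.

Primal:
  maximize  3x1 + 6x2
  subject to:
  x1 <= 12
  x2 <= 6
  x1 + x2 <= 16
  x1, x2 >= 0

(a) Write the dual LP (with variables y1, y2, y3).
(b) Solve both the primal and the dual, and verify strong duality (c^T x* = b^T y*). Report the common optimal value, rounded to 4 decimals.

The standard primal-dual pair for 'max c^T x s.t. A x <= b, x >= 0' is:
  Dual:  min b^T y  s.t.  A^T y >= c,  y >= 0.

So the dual LP is:
  minimize  12y1 + 6y2 + 16y3
  subject to:
    y1 + y3 >= 3
    y2 + y3 >= 6
    y1, y2, y3 >= 0

Solving the primal: x* = (10, 6).
  primal value c^T x* = 66.
Solving the dual: y* = (0, 3, 3).
  dual value b^T y* = 66.
Strong duality: c^T x* = b^T y*. Confirmed.

66


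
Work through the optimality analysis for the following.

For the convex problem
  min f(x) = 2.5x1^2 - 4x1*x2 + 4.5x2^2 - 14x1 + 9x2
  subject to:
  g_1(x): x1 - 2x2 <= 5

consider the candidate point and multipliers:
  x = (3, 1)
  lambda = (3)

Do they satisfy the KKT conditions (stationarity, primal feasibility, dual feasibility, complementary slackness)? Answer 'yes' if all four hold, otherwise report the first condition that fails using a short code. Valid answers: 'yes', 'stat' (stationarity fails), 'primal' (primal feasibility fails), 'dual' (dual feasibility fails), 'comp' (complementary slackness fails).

Gradient of f: grad f(x) = Q x + c = (-3, 6)
Constraint values g_i(x) = a_i^T x - b_i:
  g_1((3, 1)) = -4
Stationarity residual: grad f(x) + sum_i lambda_i a_i = (0, 0)
  -> stationarity OK
Primal feasibility (all g_i <= 0): OK
Dual feasibility (all lambda_i >= 0): OK
Complementary slackness (lambda_i * g_i(x) = 0 for all i): FAILS

Verdict: the first failing condition is complementary_slackness -> comp.

comp


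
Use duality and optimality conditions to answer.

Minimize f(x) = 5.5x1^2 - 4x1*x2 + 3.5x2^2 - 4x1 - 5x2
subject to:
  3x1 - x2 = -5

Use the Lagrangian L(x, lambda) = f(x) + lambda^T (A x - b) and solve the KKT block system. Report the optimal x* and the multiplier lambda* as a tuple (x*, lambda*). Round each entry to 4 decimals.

Form the Lagrangian:
  L(x, lambda) = (1/2) x^T Q x + c^T x + lambda^T (A x - b)
Stationarity (grad_x L = 0): Q x + c + A^T lambda = 0.
Primal feasibility: A x = b.

This gives the KKT block system:
  [ Q   A^T ] [ x     ]   [-c ]
  [ A    0  ] [ lambda ] = [ b ]

Solving the linear system:
  x*      = (-1.32, 1.04)
  lambda* = (7.56)
  f(x*)   = 18.94

x* = (-1.32, 1.04), lambda* = (7.56)


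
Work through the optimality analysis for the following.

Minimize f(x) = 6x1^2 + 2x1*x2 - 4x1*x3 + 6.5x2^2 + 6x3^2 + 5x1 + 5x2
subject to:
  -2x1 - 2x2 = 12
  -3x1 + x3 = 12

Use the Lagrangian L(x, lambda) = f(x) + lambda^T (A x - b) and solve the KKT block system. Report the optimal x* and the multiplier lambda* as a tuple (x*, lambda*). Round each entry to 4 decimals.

Form the Lagrangian:
  L(x, lambda) = (1/2) x^T Q x + c^T x + lambda^T (A x - b)
Stationarity (grad_x L = 0): Q x + c + A^T lambda = 0.
Primal feasibility: A x = b.

This gives the KKT block system:
  [ Q   A^T ] [ x     ]   [-c ]
  [ A    0  ] [ lambda ] = [ b ]

Solving the linear system:
  x*      = (-4.2857, -1.7143, -0.8571)
  lambda* = (-12.9286, -6.8571)
  f(x*)   = 103.7143

x* = (-4.2857, -1.7143, -0.8571), lambda* = (-12.9286, -6.8571)
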